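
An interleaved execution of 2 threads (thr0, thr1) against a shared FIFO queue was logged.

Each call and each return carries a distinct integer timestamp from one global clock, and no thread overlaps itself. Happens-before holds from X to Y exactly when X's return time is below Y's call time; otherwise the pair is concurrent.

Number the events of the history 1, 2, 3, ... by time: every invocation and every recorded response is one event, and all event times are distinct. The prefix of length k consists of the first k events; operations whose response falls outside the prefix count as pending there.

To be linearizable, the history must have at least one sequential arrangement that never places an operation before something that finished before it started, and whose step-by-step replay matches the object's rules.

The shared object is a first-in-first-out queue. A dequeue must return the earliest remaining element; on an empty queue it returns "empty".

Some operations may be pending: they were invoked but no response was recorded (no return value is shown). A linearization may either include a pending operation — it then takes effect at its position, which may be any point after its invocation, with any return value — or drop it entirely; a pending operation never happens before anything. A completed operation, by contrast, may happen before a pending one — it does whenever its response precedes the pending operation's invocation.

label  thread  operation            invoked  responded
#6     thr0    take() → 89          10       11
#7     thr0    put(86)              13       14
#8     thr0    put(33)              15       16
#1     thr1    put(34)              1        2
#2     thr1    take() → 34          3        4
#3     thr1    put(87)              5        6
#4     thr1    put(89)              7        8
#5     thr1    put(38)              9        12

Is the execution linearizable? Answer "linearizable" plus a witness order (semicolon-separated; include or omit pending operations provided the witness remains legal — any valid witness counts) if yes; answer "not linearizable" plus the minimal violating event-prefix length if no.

events 1..10 are fine; event 11 — the response of #6 at time 11 — makes the prefix non-linearizable
exactly one order of the 5 completed ops respects real time; the FIFO queue replay fails
completion choices over the 1 pending operation (#5) were checked; none helps
one such order, #1, #2, #3, #4, #6 (pending dropped), breaks at step 5 where #6 take() → 89 is illegal

not linearizable — minimal violating prefix: 11 events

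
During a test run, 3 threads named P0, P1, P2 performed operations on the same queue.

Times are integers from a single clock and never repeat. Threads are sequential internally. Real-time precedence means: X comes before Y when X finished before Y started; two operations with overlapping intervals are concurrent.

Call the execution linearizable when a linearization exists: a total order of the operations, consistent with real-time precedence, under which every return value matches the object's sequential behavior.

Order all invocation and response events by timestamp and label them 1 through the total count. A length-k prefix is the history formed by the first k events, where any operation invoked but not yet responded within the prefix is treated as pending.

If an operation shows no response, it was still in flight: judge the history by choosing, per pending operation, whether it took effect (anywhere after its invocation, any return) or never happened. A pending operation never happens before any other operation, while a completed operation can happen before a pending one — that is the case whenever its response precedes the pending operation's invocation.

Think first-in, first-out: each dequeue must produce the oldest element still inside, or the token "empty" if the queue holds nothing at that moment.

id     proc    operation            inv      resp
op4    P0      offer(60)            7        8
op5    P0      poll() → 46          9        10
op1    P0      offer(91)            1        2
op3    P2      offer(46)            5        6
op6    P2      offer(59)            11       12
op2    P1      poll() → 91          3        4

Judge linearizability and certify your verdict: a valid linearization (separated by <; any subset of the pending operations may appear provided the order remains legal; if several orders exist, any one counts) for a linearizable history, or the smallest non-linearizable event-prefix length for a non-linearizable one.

linearizable — witness: op1 < op2 < op3 < op4 < op5 < op6

1. op1 offer(91), leaving queue <91>
2. op2 poll() → 91, leaving queue <>
3. op3 offer(46), leaving queue <46>
4. op4 offer(60), leaving queue <46,60>
5. op5 poll() → 46, leaving queue <60>
6. op6 offer(59), leaving queue <60,59>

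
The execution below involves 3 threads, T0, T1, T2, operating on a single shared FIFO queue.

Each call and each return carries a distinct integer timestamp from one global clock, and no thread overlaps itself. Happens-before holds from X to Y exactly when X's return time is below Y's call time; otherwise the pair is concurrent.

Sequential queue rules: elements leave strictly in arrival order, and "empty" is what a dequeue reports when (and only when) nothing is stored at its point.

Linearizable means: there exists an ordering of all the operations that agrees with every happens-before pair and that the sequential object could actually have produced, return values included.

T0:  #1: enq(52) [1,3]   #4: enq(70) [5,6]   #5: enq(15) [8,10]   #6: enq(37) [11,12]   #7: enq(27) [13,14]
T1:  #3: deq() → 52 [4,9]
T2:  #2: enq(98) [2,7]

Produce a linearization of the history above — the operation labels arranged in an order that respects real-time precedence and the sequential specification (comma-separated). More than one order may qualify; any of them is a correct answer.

#1, #2, #3, #4, #5, #6, #7

after step 1 (#1 enq(52)): queue <52>
after step 2 (#2 enq(98)): queue <52,98>
after step 3 (#3 deq() → 52): queue <98>
after step 4 (#4 enq(70)): queue <98,70>
after step 5 (#5 enq(15)): queue <98,70,15>
after step 6 (#6 enq(37)): queue <98,70,15,37>
after step 7 (#7 enq(27)): queue <98,70,15,37,27>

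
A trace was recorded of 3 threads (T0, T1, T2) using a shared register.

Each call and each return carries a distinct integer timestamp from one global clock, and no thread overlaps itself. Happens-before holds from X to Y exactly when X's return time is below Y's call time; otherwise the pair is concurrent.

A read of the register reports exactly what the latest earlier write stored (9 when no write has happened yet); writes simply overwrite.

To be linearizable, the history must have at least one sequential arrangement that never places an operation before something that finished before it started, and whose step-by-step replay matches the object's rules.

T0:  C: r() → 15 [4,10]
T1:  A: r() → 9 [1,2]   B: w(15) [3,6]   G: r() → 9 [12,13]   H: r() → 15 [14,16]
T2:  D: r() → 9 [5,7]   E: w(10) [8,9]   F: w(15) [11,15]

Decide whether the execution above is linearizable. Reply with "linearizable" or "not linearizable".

events 1..12 are fine; event 13 — the response of G at time 13 — makes the prefix non-linearizable
no legal order exists: 8 real-time-consistent candidates over 6 completed register operations, all rejected
include/drop combinations of the 1 pending operation (F) were all tried; none helps
for example A, B, C, D, E, G (pending dropped) fails at step 4: D r() → 9 is not legal there
for example A, B, D, C, E, G (pending dropped) fails at step 3: D r() → 9 is not legal there

not linearizable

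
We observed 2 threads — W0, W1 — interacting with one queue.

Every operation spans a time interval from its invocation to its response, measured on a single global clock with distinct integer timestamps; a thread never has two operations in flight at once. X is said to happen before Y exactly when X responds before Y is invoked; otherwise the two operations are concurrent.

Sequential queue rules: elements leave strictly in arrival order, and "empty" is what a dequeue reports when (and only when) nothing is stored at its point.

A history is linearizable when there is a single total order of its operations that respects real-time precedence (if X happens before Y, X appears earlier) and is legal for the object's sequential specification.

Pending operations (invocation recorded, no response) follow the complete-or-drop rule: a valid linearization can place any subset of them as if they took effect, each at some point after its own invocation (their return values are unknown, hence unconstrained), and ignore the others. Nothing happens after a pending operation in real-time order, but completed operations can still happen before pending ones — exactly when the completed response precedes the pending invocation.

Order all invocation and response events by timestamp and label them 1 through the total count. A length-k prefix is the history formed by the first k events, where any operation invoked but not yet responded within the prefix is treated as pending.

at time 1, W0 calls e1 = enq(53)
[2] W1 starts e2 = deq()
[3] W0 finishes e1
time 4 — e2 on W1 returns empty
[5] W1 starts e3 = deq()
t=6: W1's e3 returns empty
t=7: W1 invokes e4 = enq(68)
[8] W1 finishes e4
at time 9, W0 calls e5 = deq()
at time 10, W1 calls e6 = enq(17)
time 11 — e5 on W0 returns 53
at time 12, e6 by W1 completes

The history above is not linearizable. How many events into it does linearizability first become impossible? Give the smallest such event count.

events 1..5 are still linearizable — one witness is e2, e1:
1. e2 deq() → empty, leaving queue <>
2. e1 enq(53), leaving queue <53>
with event 6 included (e3 responding at time 6), all real-time-consistent orders fail
e.g. e1, e2, e3: illegal at step 2, since e2 deq() → empty cannot apply there
e.g. e2, e1, e3: illegal at step 3, since e3 deq() → empty cannot apply there

6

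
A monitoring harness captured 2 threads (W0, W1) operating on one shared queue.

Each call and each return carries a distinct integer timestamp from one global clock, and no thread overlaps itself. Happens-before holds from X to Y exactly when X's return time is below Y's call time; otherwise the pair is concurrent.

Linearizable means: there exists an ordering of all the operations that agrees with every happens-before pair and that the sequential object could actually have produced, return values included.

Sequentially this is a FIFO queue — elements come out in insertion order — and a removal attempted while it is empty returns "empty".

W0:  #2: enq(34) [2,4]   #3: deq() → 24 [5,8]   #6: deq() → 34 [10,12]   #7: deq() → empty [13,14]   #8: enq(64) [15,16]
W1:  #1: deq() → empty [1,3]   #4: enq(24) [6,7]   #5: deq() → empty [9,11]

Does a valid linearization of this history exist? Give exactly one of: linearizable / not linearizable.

not linearizable

prefix check: 1..7 passes, 1..8 fails once #3's time-8 response joins
all 4 real-time-respecting orders fail — 4 completed queue operations, no legal replay
one such order, #1, #2, #3, #4, breaks at step 3 where #3 deq() → 24 is illegal
one such order, #1, #2, #4, #3, breaks at step 4 where #3 deq() → 24 is illegal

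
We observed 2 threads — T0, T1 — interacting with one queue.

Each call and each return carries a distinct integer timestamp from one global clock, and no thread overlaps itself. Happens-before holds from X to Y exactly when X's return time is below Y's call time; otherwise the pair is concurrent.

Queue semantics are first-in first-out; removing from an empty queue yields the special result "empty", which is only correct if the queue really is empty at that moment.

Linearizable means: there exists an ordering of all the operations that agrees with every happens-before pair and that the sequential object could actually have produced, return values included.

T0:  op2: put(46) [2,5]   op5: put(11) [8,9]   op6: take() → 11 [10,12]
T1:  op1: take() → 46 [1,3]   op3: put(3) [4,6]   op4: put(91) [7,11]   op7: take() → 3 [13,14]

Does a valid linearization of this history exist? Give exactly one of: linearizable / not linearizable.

not linearizable

already the first 12 events (up to op6's response at time 12) admit no linearization; the first 11 still do
9 orders of the 6 completed queue ops respect real time; none is legal
sample order op1, op2, op3, op4, op5, op6 stalls at step 1 — op1 take() → 46 has no legal effect
sample order op1, op2, op3, op5, op4, op6 stalls at step 1 — op1 take() → 46 has no legal effect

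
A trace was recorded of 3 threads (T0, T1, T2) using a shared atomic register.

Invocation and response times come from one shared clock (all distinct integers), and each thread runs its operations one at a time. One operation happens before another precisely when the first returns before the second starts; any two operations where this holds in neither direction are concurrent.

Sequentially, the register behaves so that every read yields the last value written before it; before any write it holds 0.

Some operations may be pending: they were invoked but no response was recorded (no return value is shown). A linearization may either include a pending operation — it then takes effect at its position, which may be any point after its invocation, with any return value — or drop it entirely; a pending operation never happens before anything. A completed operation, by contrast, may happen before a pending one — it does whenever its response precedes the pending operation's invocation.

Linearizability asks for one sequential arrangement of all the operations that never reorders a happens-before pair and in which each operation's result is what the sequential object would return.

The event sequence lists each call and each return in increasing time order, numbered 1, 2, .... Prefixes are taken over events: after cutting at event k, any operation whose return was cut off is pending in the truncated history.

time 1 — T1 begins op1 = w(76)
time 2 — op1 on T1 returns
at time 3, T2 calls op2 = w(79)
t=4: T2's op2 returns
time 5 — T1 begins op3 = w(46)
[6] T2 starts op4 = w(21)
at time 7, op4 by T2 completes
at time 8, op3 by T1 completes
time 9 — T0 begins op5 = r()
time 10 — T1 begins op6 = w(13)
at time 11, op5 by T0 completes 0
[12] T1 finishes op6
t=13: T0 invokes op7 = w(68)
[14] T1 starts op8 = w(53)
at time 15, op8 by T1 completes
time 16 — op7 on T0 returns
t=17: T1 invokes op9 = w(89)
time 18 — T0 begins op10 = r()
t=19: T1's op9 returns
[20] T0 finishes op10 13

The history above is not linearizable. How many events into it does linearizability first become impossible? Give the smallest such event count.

11

one valid order for events 1..10 is op1, op2, op3, op4:
after step 1 (op1 w(76)): value 76
after step 2 (op2 w(79)): value 79
after step 3 (op3 w(46)): value 46
after step 4 (op4 w(21)): value 21
include event 11 — op5 responding at 11 — and every candidate order breaks
every completion of the 1 pending operation (op6) was checked; none linearizes
take op1, op2, op3, op4, op5 (pending dropped): step 5 already fails, because op5 r() → 0 cannot occur there
take op1, op2, op4, op3, op5 (pending dropped): step 5 already fails, because op5 r() → 0 cannot occur there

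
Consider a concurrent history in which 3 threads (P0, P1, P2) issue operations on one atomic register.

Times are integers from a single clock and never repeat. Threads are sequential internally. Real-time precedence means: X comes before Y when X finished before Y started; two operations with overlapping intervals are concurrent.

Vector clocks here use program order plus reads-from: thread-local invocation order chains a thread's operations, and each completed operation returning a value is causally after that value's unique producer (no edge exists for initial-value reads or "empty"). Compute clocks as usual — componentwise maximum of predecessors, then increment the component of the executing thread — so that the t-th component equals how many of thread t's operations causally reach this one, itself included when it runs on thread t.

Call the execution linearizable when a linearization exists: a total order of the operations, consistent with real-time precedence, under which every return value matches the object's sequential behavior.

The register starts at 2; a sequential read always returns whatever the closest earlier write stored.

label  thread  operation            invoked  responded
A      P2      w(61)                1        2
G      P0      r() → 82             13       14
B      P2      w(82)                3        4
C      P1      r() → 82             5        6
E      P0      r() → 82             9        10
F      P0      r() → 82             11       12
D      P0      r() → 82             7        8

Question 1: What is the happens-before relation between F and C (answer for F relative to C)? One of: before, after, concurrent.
F spans [11,12], C spans [5,6]
resp(C)=6 < inv(F)=11

after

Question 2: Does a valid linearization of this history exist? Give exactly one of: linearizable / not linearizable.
a witness: A, B, C, D, E, F, G
step 1: A w(61) — value 61
step 2: B w(82) — value 82
step 3: C r() → 82 — value 82
step 4: D r() → 82 — value 82
step 5: E r() → 82 — value 82
step 6: F r() → 82 — value 82
step 7: G r() → 82 — value 82

linearizable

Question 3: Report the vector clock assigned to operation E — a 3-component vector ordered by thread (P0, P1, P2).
VC(A, invoked at 1): no causal predecessors; +1 on P2 → (0, 0, 1)
invoked at 3, B merges VC(A)=(0, 0, 1) and bumps P2's slot → (0, 0, 2)
invoked at 5, C merges VC(B)=(0, 0, 2) and bumps P1's slot → (0, 1, 2)
invoked at 7, D merges VC(B)=(0, 0, 2) and bumps P0's slot → (1, 0, 2)
invoked at 9, E merges VC(B)=(0, 0, 2), VC(D)=(1, 0, 2) and bumps P0's slot → (2, 0, 2)
invoked at 11, F merges VC(B)=(0, 0, 2), VC(E)=(2, 0, 2) and bumps P0's slot → (3, 0, 2)
invoked at 13, G merges VC(B)=(0, 0, 2), VC(F)=(3, 0, 2) and bumps P0's slot → (4, 0, 2)
target: VC(E) = (2, 0, 2)

(2, 0, 2)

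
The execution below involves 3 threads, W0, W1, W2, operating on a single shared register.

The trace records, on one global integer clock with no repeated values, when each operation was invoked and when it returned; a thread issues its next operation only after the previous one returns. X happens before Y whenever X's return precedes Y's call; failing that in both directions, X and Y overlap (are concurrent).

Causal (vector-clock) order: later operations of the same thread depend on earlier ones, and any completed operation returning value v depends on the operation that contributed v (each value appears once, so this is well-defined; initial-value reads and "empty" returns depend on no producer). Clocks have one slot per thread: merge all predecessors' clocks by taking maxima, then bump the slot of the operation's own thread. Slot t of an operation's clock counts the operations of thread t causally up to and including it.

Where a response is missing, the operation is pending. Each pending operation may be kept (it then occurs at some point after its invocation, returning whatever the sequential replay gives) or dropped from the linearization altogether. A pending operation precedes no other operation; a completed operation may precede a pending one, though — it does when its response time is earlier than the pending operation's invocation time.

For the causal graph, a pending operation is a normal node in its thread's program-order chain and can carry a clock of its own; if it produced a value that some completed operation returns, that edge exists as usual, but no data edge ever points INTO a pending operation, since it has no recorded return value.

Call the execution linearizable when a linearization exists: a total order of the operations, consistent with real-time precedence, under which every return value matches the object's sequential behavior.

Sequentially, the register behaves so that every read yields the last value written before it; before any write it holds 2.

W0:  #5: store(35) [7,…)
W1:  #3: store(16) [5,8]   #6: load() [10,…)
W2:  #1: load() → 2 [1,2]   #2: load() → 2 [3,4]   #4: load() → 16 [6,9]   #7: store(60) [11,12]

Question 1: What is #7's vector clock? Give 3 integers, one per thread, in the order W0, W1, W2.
(0, 1, 4)

#1, invoked 1, has no incoming edges; only W2's bump applies → (0, 0, 1)
#3, invoked 5, has no incoming edges; only W1's bump applies → (0, 1, 0)
#5, invoked 7, has no incoming edges; only W0's bump applies → (1, 0, 0)
#2 (invocation 3): componentwise max over VC(#1)=(0, 0, 1), +1 at W2, giving (0, 0, 2)
#6 (invocation 10): componentwise max over VC(#3)=(0, 1, 0), +1 at W1, giving (0, 2, 0)
#4 (invocation 6): componentwise max over VC(#2)=(0, 0, 2), VC(#3)=(0, 1, 0), +1 at W2, giving (0, 1, 3)
#7 (invocation 11): componentwise max over VC(#4)=(0, 1, 3), +1 at W2, giving (0, 1, 4)
target: VC(#7) = (0, 1, 4)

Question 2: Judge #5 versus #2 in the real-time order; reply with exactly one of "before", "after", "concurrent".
after

#5 spans [7,…), #2 spans [3,4]
resp(#2)=4 < inv(#5)=7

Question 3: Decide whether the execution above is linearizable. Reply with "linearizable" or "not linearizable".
linearizable

witness order: #1, #2, #3, #4, #5, #6, #7
after step 1 (#1 load() → 2): value 2
after step 2 (#2 load() → 2): value 2
after step 3 (#3 store(16)): value 16
after step 4 (#4 load() → 16): value 16
after step 5 (#5 store(35) (pending, included)): value 35
after step 6 (#6 load() (pending, included)): value 35
after step 7 (#7 store(60)): value 60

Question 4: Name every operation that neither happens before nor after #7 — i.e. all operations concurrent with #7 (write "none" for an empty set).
#5, #6

overlap test against #7 [11,12]: concurrent iff the interval meets 11..12
#1 [1,2]: before
#2 [3,4]: before
#3 [5,8]: before
#4 [6,9]: before
#5 [7,…): concurrent
#6 [10,…): concurrent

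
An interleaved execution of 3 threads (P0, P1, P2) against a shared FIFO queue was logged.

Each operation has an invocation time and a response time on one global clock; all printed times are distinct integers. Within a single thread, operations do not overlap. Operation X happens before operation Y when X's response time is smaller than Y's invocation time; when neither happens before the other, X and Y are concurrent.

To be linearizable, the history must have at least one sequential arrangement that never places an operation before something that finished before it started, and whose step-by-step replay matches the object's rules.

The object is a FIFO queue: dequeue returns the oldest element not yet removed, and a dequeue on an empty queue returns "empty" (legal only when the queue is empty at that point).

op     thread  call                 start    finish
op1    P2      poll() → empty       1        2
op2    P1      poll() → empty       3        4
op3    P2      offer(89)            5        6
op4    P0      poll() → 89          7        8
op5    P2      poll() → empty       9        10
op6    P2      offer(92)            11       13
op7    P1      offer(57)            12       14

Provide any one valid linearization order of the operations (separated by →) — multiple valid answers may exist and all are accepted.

1. op1 poll() → empty, leaving queue <>
2. op2 poll() → empty, leaving queue <>
3. op3 offer(89), leaving queue <89>
4. op4 poll() → 89, leaving queue <>
5. op5 poll() → empty, leaving queue <>
6. op6 offer(92), leaving queue <92>
7. op7 offer(57), leaving queue <92,57>

op1 → op2 → op3 → op4 → op5 → op6 → op7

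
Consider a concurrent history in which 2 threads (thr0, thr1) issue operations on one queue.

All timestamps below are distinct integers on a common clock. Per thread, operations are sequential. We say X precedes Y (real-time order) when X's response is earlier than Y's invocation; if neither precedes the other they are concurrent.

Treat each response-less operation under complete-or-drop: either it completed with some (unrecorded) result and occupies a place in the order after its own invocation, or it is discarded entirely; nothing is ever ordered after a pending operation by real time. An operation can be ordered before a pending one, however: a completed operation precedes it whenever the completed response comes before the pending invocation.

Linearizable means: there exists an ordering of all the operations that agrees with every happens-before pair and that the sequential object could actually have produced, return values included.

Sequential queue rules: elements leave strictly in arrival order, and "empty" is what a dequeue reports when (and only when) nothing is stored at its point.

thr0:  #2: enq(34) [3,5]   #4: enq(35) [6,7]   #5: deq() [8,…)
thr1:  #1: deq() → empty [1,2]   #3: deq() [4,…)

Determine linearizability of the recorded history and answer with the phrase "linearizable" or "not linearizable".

linearizable

a witness: #1, #2, #3, #4
step 1: #1 deq() → empty — queue <>
step 2: #2 enq(34) — queue <34>
step 3: #3 deq() (pending, included) — queue <>
step 4: #4 enq(35) — queue <35>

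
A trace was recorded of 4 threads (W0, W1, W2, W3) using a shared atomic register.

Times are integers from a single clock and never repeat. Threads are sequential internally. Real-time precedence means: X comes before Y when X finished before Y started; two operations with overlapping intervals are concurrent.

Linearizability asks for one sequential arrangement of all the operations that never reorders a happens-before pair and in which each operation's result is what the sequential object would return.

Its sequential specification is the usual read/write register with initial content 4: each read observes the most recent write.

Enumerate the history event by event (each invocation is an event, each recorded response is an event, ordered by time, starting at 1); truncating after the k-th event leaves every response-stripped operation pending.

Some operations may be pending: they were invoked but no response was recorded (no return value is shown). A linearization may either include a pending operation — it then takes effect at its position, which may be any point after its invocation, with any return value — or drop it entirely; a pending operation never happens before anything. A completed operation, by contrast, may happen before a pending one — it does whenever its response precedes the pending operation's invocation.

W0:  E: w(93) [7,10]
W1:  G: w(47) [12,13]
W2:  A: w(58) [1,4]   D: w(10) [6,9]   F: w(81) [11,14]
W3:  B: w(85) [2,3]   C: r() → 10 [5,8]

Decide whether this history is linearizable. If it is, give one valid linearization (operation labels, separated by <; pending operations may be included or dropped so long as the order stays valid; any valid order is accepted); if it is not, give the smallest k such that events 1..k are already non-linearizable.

linearizable — witness: A < B < D < C < E < F < G

1. A w(58), leaving value 58
2. B w(85), leaving value 85
3. D w(10), leaving value 10
4. C r() → 10, leaving value 10
5. E w(93), leaving value 93
6. F w(81), leaving value 81
7. G w(47), leaving value 47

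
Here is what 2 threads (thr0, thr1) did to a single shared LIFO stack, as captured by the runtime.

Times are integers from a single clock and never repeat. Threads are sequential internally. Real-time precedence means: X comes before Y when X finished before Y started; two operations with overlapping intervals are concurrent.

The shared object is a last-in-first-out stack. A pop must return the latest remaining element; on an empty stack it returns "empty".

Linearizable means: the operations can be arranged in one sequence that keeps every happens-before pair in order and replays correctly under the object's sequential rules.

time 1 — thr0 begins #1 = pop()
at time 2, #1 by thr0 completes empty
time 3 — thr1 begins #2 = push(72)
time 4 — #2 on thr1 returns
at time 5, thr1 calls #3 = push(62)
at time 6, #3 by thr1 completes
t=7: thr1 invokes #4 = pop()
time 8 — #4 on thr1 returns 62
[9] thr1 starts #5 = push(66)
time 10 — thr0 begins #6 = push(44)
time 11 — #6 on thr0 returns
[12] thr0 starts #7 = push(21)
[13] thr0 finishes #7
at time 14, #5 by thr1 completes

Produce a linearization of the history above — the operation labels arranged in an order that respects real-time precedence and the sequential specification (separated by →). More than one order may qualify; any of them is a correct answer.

#1 → #2 → #3 → #4 → #5 → #6 → #7

step 1: #1 pop() → empty — stack <>
step 2: #2 push(72) — stack <72>
step 3: #3 push(62) — stack <72,62>
step 4: #4 pop() → 62 — stack <72>
step 5: #5 push(66) — stack <72,66>
step 6: #6 push(44) — stack <72,66,44>
step 7: #7 push(21) — stack <72,66,44,21>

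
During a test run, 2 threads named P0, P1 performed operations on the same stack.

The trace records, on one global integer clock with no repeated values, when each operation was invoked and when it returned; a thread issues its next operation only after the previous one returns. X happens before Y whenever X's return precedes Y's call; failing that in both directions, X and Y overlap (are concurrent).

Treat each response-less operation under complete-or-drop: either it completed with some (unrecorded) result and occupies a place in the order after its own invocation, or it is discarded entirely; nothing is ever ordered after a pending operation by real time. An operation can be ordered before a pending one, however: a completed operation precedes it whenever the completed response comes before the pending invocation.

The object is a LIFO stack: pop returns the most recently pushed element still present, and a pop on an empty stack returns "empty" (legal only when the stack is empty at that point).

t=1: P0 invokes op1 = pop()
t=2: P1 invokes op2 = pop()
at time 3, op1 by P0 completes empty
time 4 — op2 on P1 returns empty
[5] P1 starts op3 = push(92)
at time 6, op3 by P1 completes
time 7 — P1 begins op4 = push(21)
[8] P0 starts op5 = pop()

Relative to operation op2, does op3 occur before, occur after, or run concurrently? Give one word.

after

op3 spans [5,6], op2 spans [2,4]
resp(op2)=4 < inv(op3)=5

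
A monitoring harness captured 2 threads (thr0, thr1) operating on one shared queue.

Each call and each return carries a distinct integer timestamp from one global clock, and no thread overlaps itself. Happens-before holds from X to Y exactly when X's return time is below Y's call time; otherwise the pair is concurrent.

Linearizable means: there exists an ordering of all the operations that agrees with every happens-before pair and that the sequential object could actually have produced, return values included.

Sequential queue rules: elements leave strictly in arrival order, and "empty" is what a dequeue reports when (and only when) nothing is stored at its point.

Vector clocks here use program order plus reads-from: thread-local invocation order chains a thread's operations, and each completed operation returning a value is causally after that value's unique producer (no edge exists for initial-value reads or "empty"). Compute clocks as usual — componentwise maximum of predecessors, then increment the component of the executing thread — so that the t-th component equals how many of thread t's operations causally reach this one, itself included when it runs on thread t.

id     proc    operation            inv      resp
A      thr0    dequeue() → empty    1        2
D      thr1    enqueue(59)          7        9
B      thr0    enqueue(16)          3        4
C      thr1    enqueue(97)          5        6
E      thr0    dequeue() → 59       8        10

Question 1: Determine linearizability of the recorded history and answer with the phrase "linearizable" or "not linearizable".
not linearizable

through event 9 a valid linearization exists; event 10 (E responding at time 10) ends that
no legal order exists: 2 real-time-consistent candidates over 5 completed queue operations, all rejected
sample order A, B, C, D, E stalls at step 5 — E dequeue() → 59 has no legal effect
sample order A, B, C, E, D stalls at step 4 — E dequeue() → 59 has no legal effect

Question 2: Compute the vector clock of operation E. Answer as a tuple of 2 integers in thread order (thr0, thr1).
Answer: (3, 2)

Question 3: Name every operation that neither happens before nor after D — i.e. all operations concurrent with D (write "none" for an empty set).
Answer: E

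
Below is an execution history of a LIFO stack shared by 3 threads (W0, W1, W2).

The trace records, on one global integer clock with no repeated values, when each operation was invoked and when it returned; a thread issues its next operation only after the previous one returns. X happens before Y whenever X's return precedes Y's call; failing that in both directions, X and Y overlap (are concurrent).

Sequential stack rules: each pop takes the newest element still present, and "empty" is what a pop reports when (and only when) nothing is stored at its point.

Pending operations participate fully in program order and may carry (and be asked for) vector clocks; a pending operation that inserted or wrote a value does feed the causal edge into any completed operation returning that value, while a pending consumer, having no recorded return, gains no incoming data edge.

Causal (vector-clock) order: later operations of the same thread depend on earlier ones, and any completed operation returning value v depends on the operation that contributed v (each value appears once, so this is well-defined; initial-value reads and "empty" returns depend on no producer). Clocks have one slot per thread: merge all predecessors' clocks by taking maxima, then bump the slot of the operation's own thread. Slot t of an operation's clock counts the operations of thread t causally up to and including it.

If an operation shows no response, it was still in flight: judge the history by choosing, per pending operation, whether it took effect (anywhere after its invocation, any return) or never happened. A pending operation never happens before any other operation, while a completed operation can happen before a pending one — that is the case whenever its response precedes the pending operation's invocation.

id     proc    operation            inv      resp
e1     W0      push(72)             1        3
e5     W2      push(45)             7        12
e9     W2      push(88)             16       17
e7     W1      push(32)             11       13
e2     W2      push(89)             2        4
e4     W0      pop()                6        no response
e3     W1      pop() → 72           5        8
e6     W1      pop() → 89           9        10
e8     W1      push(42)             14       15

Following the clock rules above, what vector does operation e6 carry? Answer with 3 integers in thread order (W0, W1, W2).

(1, 2, 1)

e2 (invocation 2): nothing precedes it; W2's component alone gives (0, 0, 1)
e1 (invocation 1): nothing precedes it; W0's component alone gives (1, 0, 0)
merge at e5 (invoked 7): VC(e2)=(0, 0, 1), own-thread bump on W2 → (0, 0, 2)
merge at e3 (invoked 5): VC(e1)=(1, 0, 0), own-thread bump on W1 → (1, 1, 0)
merge at e4 (invoked 6): VC(e1)=(1, 0, 0), own-thread bump on W0 → (2, 0, 0)
merge at e9 (invoked 16): VC(e5)=(0, 0, 2), own-thread bump on W2 → (0, 0, 3)
merge at e6 (invoked 9): VC(e2)=(0, 0, 1), VC(e3)=(1, 1, 0), own-thread bump on W1 → (1, 2, 1)
merge at e7 (invoked 11): VC(e6)=(1, 2, 1), own-thread bump on W1 → (1, 3, 1)
merge at e8 (invoked 14): VC(e7)=(1, 3, 1), own-thread bump on W1 → (1, 4, 1)
target: VC(e6) = (1, 2, 1)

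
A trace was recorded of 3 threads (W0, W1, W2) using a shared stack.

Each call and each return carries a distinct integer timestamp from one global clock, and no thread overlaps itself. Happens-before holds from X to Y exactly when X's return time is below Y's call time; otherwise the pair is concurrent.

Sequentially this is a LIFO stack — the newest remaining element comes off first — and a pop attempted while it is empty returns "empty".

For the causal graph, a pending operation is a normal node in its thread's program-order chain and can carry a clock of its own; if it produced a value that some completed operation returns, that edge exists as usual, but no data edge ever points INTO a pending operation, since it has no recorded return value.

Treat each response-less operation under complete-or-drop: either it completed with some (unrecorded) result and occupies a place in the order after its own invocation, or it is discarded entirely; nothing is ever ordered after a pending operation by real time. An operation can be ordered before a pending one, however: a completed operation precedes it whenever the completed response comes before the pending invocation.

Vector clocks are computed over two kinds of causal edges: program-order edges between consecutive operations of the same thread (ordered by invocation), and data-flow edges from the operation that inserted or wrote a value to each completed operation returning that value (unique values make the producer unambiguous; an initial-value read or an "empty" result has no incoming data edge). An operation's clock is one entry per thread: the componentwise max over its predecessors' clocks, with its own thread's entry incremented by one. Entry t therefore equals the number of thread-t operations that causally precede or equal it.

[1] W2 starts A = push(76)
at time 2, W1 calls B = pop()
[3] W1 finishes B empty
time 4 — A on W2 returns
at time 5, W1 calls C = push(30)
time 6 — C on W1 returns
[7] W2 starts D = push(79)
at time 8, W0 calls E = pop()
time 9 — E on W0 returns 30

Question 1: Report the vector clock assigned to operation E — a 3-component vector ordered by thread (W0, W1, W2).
(1, 2, 0)

VC(A, invoked at 1): no causal predecessors; +1 on W2 → (0, 0, 1)
VC(B, invoked at 2): no causal predecessors; +1 on W1 → (0, 1, 0)
from VC(A)=(0, 0, 1), D (invoked 7) maxes components and bumps W2 → (0, 0, 2)
from VC(B)=(0, 1, 0), C (invoked 5) maxes components and bumps W1 → (0, 2, 0)
from VC(C)=(0, 2, 0), E (invoked 8) maxes components and bumps W0 → (1, 2, 0)
target: VC(E) = (1, 2, 0)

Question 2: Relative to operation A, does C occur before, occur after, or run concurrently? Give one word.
after

C spans [5,6], A spans [1,4]
resp(A)=4 < inv(C)=5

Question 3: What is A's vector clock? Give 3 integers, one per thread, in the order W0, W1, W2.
(0, 0, 1)

no predecessors for A (invoked 1): W2 increments from zero → (0, 0, 1)
no predecessors for B (invoked 2): W1 increments from zero → (0, 1, 0)
D, invoked 7, takes VC(A)=(0, 0, 1) under max, adds 1 for W2 → (0, 0, 2)
C, invoked 5, takes VC(B)=(0, 1, 0) under max, adds 1 for W1 → (0, 2, 0)
E, invoked 8, takes VC(C)=(0, 2, 0) under max, adds 1 for W0 → (1, 2, 0)
target: VC(A) = (0, 0, 1)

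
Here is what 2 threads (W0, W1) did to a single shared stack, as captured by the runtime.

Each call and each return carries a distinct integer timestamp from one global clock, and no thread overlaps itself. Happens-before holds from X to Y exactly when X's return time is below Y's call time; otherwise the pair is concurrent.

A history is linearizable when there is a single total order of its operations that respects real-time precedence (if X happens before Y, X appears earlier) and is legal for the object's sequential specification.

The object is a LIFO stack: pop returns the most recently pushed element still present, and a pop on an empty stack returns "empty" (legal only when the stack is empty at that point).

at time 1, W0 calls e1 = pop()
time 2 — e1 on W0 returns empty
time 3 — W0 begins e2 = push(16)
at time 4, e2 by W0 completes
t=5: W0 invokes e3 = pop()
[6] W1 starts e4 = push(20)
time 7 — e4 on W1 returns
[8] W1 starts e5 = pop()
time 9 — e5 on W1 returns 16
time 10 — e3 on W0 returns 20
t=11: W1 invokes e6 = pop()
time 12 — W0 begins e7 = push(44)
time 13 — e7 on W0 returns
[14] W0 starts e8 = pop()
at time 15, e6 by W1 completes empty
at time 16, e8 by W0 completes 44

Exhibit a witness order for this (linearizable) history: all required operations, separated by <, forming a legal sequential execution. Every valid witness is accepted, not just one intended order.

e1 < e2 < e4 < e3 < e5 < e6 < e7 < e8

step 1: e1 pop() → empty — stack <>
step 2: e2 push(16) — stack <16>
step 3: e4 push(20) — stack <16,20>
step 4: e3 pop() → 20 — stack <16>
step 5: e5 pop() → 16 — stack <>
step 6: e6 pop() → empty — stack <>
step 7: e7 push(44) — stack <44>
step 8: e8 pop() → 44 — stack <>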